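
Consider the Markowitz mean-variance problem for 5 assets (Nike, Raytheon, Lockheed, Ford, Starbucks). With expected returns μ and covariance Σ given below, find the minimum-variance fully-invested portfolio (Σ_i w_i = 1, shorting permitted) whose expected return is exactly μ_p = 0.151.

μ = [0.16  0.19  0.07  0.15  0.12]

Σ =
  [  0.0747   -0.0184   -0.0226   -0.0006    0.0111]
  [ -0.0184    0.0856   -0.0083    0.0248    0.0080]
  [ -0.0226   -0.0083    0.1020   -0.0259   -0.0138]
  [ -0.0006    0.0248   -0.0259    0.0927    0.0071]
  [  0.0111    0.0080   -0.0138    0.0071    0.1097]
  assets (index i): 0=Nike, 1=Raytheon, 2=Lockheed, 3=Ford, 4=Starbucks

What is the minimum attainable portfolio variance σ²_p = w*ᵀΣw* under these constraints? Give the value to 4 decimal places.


0.0157

x=Σ⁻¹μ = [3.3360  2.6484  2.1123  1.4651  0.7341]
y=Σ⁻¹𝟙 = [21.8445  14.0802  19.9001  12.1402  7.5963]
a=μᵀx=1.492683  b=𝟙ᵀx=10.295940  c=𝟙ᵀy=75.561236  D=ac−b²=6.782626
λ₁=(c·0.151−b)/D = (75.561236·0.151−10.295940)/6.782626 = 0.164215
λ₂=(a−b·0.151)/D = (1.492683−10.295940·0.151)/6.782626 = -0.009142
w* = 0.164215·x + -0.009142·y:
  w_0 = 0.164215·3.3360 + -0.009142·21.8445 = 0.3481  (Nike)
  w_1 = 0.164215·2.6484 + -0.009142·14.0802 = 0.3062  (Raytheon)
  w_2 = 0.164215·2.1123 + -0.009142·19.9001 = 0.1650  (Lockheed)
  w_3 = 0.164215·1.4651 + -0.009142·12.1402 = 0.1296  (Ford)
  w_4 = 0.164215·0.7341 + -0.009142·7.5963 = 0.0511  (Starbucks)
Σw_i=1.0000  μᵀw=0.1510
σ²=wᵀΣw=λ₁·μ_p+λ₂ = 0.164215·0.151 + -0.009142 = 0.015655 ≈ 0.0157


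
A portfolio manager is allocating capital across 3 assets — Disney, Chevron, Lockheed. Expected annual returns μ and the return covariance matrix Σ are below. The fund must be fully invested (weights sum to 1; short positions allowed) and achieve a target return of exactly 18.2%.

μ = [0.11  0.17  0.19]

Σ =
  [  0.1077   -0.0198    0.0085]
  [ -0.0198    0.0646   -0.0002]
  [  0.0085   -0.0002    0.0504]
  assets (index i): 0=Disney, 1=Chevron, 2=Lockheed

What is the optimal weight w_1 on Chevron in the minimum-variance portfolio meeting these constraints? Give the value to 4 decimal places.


x=Σ⁻¹μ = [1.2992  3.0408  3.5628]
y=Σ⁻¹𝟙 = [11.3607  19.0177  18.0008]
a=μᵀx=1.336783  b=𝟙ᵀx=7.902819  c=𝟙ᵀy=48.379082  D=ac−b²=2.217776
λ₁=(c·0.182−b)/D = (48.379082·0.182−7.902819)/2.217776 = 0.406792
λ₂=(a−b·0.182)/D = (1.336783−7.902819·0.182)/2.217776 = -0.045780
w* = 0.406792·x + -0.045780·y:
  w_0 = 0.406792·1.2992 + -0.045780·11.3607 = 0.0084  (Disney)
  w_1 = 0.406792·3.0408 + -0.045780·19.0177 = 0.3663  (Chevron)
  w_2 = 0.406792·3.5628 + -0.045780·18.0008 = 0.6252  (Lockheed)
Σw_i=1.0000  μᵀw=0.1820
σ²=wᵀΣw=λ₁·μ_p+λ₂ = 0.406792·0.182 + -0.045780 = 0.028256 ≈ 0.0283

0.3663


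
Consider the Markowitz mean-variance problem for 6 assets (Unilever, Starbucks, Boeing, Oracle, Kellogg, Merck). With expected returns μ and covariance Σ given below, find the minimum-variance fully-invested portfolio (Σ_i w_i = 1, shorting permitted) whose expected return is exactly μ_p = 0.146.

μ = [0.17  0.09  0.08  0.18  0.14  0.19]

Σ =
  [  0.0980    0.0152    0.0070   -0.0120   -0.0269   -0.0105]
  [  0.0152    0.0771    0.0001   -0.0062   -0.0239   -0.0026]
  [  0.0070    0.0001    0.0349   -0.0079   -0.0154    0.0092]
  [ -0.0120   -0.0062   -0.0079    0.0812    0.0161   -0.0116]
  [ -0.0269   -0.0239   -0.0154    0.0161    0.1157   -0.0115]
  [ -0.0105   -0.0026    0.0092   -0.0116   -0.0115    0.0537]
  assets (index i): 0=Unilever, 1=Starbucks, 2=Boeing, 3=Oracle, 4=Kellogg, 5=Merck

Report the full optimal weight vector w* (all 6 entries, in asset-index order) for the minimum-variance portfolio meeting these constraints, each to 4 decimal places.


0.1435  0.1205  0.1811  0.1625  0.1506  0.2418

p=Σ⁻¹μ = [2.9502  1.8276  2.2451  3.2145  2.6295  5.0764]
q=Σ⁻¹𝟙 = [15.6506  18.4982  31.9343  18.7706  20.2764  25.5037]
a=μᵀp=2.756881  b=𝟙ᵀp=17.943285  c=𝟙ᵀq=130.633760  D=ac−b²=38.180283
λ₁=(c·0.146−b)/D = (130.633760·0.146−17.943285)/38.180283 = 0.029577
λ₂=(a−b·0.146)/D = (2.756881−17.943285·0.146)/38.180283 = 0.003592
w* = 0.029577·p + 0.003592·q:
  w_0 = 0.029577·2.9502 + 0.003592·15.6506 = 0.1435  (Unilever)
  w_1 = 0.029577·1.8276 + 0.003592·18.4982 = 0.1205  (Starbucks)
  w_2 = 0.029577·2.2451 + 0.003592·31.9343 = 0.1811  (Boeing)
  w_3 = 0.029577·3.2145 + 0.003592·18.7706 = 0.1625  (Oracle)
  w_4 = 0.029577·2.6295 + 0.003592·20.2764 = 0.1506  (Kellogg)
  w_5 = 0.029577·5.0764 + 0.003592·25.5037 = 0.2418  (Merck)
Σw_i=1.0000  μᵀw=0.1460
σ²=wᵀΣw=λ₁·μ_p+λ₂ = 0.029577·0.146 + 0.003592 = 0.007911 ≈ 0.0079


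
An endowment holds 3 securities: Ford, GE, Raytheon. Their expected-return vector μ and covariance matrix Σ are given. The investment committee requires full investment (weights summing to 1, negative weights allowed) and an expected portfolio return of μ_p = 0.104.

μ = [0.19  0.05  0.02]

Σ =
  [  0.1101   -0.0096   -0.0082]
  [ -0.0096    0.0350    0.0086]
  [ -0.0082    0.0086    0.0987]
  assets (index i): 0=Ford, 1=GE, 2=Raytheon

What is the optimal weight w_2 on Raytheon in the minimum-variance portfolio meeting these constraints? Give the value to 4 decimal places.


0.0857

g=Σ⁻¹μ = [1.9062  1.9035  0.1951]
h=Σ⁻¹𝟙 = [12.3224  29.8493  8.5546]
a=μᵀg=0.461256  b=𝟙ᵀg=4.004822  c=𝟙ᵀh=50.726364  D=ac−b²=7.359228
λ₁=(c·0.104−b)/D = (50.726364·0.104−4.004822)/7.359228 = 0.172670
λ₂=(a−b·0.104)/D = (0.461256−4.004822·0.104)/7.359228 = 0.006081
w* = 0.172670·g + 0.006081·h:
  w_0 = 0.172670·1.9062 + 0.006081·12.3224 = 0.4041  (Ford)
  w_1 = 0.172670·1.9035 + 0.006081·29.8493 = 0.5102  (GE)
  w_2 = 0.172670·0.1951 + 0.006081·8.5546 = 0.0857  (Raytheon)
Σw_i=1.0000  μᵀw=0.1040
σ²=wᵀΣw=λ₁·μ_p+λ₂ = 0.172670·0.104 + 0.006081 = 0.024039 ≈ 0.0240


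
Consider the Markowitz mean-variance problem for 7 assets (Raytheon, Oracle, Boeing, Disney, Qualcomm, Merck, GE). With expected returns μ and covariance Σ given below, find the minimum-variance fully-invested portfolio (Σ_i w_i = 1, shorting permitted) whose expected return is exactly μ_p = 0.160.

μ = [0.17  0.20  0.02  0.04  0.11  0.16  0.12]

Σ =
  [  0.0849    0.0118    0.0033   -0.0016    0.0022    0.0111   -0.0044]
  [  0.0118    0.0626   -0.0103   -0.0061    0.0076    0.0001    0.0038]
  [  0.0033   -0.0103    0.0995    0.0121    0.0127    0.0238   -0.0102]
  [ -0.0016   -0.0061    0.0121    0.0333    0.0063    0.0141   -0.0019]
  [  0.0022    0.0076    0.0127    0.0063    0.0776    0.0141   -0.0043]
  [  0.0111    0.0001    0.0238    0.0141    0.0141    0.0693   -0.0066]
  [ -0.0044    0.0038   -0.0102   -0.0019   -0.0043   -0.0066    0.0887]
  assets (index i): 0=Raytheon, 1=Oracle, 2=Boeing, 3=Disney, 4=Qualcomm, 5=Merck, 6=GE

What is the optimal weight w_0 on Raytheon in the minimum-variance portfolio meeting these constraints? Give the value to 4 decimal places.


0.1630

p=Σ⁻¹μ = [1.4419  2.8167  -0.0682  0.9503  0.7744  1.8886  1.4943]
q=Σ⁻¹𝟙 = [9.6737  16.4117  7.3521  28.3504  7.4487  4.3038  13.1848]
a=μᵀp=1.411796  b=𝟙ᵀp=9.298064  c=𝟙ᵀq=86.725203  D=ac−b²=35.984312
λ₁=(c·0.160−b)/D = (86.725203·0.160−9.298064)/35.984312 = 0.127221
λ₂=(a−b·0.160)/D = (1.411796−9.298064·0.160)/35.984312 = -0.002109
w* = 0.127221·p + -0.002109·q:
  w_0 = 0.127221·1.4419 + -0.002109·9.6737 = 0.1630  (Raytheon)
  w_1 = 0.127221·2.8167 + -0.002109·16.4117 = 0.3237  (Oracle)
  w_2 = 0.127221·-0.0682 + -0.002109·7.3521 = -0.0242  (Boeing)
  w_3 = 0.127221·0.9503 + -0.002109·28.3504 = 0.0611  (Disney)
  w_4 = 0.127221·0.7744 + -0.002109·7.4487 = 0.0828  (Qualcomm)
  w_5 = 0.127221·1.8886 + -0.002109·4.3038 = 0.2312  (Merck)
  w_6 = 0.127221·1.4943 + -0.002109·13.1848 = 0.1623  (GE)
Σw_i=1.0000  μᵀw=0.1600
σ²=wᵀΣw=λ₁·μ_p+λ₂ = 0.127221·0.160 + -0.002109 = 0.018246 ≈ 0.0182


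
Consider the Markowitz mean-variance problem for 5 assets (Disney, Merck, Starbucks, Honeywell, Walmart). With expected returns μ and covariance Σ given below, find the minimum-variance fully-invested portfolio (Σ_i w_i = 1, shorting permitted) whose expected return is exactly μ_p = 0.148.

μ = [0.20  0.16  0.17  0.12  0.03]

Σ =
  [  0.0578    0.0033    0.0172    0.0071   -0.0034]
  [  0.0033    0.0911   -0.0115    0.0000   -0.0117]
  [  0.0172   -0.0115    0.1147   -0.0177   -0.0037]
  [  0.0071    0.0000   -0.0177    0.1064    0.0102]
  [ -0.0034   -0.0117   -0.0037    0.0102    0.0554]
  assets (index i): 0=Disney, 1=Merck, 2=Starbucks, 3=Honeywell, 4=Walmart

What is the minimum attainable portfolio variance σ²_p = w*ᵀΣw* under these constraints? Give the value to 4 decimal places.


p=Σ⁻¹μ = [2.8431  1.9690  1.4533  1.0811  1.0299]
q=Σ⁻¹𝟙 = [13.7302  14.4602  10.0450  8.1285  21.1214]
a=μᵀp=1.291353  b=𝟙ᵀp=8.376390  c=𝟙ᵀq=67.485291  D=ac−b²=16.983438
λ₁=(c·0.148−b)/D = (67.485291·0.148−8.376390)/16.983438 = 0.094883
λ₂=(a−b·0.148)/D = (1.291353−8.376390·0.148)/16.983438 = 0.003041
w* = 0.094883·p + 0.003041·q:
  w_0 = 0.094883·2.8431 + 0.003041·13.7302 = 0.3115  (Disney)
  w_1 = 0.094883·1.9690 + 0.003041·14.4602 = 0.2308  (Merck)
  w_2 = 0.094883·1.4533 + 0.003041·10.0450 = 0.1684  (Starbucks)
  w_3 = 0.094883·1.0811 + 0.003041·8.1285 = 0.1273  (Honeywell)
  w_4 = 0.094883·1.0299 + 0.003041·21.1214 = 0.1619  (Walmart)
Σw_i=1.0000  μᵀw=0.1480
σ²=wᵀΣw=λ₁·μ_p+λ₂ = 0.094883·0.148 + 0.003041 = 0.017084 ≈ 0.0171

0.0171


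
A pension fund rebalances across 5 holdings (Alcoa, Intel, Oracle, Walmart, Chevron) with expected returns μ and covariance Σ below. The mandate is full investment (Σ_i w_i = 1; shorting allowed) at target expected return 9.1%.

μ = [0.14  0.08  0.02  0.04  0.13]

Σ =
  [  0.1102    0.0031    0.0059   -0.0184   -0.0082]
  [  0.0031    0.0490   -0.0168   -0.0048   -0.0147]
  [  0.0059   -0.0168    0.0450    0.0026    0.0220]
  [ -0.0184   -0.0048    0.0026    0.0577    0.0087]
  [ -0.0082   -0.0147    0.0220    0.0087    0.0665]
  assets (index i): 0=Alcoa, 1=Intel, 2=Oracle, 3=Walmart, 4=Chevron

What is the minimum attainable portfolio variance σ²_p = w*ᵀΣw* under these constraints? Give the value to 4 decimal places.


0.0112

x=Σ⁻¹μ = [1.5790  2.3374  -0.2234  1.0080  2.6083]
y=Σ⁻¹𝟙 = [11.0835  34.5352  26.2898  20.6479  12.6397]
a=μᵀx=0.782987  b=𝟙ᵀx=7.309372  c=𝟙ᵀy=105.196053  D=ac−b²=28.940218
λ₁=(c·0.091−b)/D = (105.196053·0.091−7.309372)/28.940218 = 0.078212
λ₂=(a−b·0.091)/D = (0.782987−7.309372·0.091)/28.940218 = 0.004072
w* = 0.078212·x + 0.004072·y:
  w_0 = 0.078212·1.5790 + 0.004072·11.0835 = 0.1686  (Alcoa)
  w_1 = 0.078212·2.3374 + 0.004072·34.5352 = 0.3234  (Intel)
  w_2 = 0.078212·-0.2234 + 0.004072·26.2898 = 0.0896  (Oracle)
  w_3 = 0.078212·1.0080 + 0.004072·20.6479 = 0.1629  (Walmart)
  w_4 = 0.078212·2.6083 + 0.004072·12.6397 = 0.2555  (Chevron)
Σw_i=1.0000  μᵀw=0.0910
σ²=wᵀΣw=λ₁·μ_p+λ₂ = 0.078212·0.091 + 0.004072 = 0.011189 ≈ 0.0112


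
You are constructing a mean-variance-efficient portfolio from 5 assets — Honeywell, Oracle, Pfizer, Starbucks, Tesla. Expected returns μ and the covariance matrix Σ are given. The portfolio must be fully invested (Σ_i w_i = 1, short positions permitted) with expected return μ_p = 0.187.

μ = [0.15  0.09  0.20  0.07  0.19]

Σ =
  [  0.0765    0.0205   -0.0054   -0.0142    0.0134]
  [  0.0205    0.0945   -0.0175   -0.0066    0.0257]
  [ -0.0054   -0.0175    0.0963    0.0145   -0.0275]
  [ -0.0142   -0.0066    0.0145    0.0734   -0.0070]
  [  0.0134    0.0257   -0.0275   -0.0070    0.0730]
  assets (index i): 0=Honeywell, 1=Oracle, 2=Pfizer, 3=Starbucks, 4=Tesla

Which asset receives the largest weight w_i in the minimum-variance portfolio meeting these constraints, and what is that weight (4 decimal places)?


x=Σ⁻¹μ = [1.6880  0.2877  3.0508  1.0315  3.4398]
y=Σ⁻¹𝟙 = [12.1795  7.4110  14.6363  15.2650  15.8313]
a=μᵀx=1.615000  b=𝟙ᵀx=9.497694  c=𝟙ᵀy=65.323252  D=ac−b²=15.290841
λ₁=(c·0.187−b)/D = (65.323252·0.187−9.497694)/15.290841 = 0.177737
λ₂=(a−b·0.187)/D = (1.615000−9.497694·0.187)/15.290841 = -0.010534
w* = 0.177737·x + -0.010534·y:
  w_0 = 0.177737·1.6880 + -0.010534·12.1795 = 0.1717  (Honeywell)
  w_1 = 0.177737·0.2877 + -0.010534·7.4110 = -0.0269  (Oracle)
  w_2 = 0.177737·3.0508 + -0.010534·14.6363 = 0.3881  (Pfizer)
  w_3 = 0.177737·1.0315 + -0.010534·15.2650 = 0.0225  (Starbucks)
  w_4 = 0.177737·3.4398 + -0.010534·15.8313 = 0.4446  (Tesla)
Σw_i=1.0000  μᵀw=0.1870
σ²=wᵀΣw=λ₁·μ_p+λ₂ = 0.177737·0.187 + -0.010534 = 0.022703 ≈ 0.0227

Tesla (0.4446)


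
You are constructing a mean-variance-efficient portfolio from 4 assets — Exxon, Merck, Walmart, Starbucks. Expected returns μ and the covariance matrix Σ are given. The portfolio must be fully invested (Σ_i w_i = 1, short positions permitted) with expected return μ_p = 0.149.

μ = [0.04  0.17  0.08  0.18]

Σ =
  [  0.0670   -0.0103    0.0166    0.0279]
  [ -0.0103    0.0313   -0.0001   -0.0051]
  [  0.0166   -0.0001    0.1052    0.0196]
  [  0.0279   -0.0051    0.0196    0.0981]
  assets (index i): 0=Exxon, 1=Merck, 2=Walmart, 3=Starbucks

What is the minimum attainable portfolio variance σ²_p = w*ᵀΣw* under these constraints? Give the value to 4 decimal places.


p=Σ⁻¹μ = [0.6446  5.9538  0.3106  1.8990]
q=Σ⁻¹𝟙 = [16.8195  38.5236  5.7201  6.2701]
a=μᵀp=1.404606  b=𝟙ᵀp=8.808018  c=𝟙ᵀq=67.333290  D=ac−b²=16.995534
λ₁=(c·0.149−b)/D = (67.333290·0.149−8.808018)/16.995534 = 0.072057
λ₂=(a−b·0.149)/D = (1.404606−8.808018·0.149)/16.995534 = 0.005426
w* = 0.072057·p + 0.005426·q:
  w_0 = 0.072057·0.6446 + 0.005426·16.8195 = 0.1377  (Exxon)
  w_1 = 0.072057·5.9538 + 0.005426·38.5236 = 0.6380  (Merck)
  w_2 = 0.072057·0.3106 + 0.005426·5.7201 = 0.0534  (Walmart)
  w_3 = 0.072057·1.8990 + 0.005426·6.2701 = 0.1709  (Starbucks)
Σw_i=1.0000  μᵀw=0.1490
σ²=wᵀΣw=λ₁·μ_p+λ₂ = 0.072057·0.149 + 0.005426 = 0.016162 ≈ 0.0162

0.0162


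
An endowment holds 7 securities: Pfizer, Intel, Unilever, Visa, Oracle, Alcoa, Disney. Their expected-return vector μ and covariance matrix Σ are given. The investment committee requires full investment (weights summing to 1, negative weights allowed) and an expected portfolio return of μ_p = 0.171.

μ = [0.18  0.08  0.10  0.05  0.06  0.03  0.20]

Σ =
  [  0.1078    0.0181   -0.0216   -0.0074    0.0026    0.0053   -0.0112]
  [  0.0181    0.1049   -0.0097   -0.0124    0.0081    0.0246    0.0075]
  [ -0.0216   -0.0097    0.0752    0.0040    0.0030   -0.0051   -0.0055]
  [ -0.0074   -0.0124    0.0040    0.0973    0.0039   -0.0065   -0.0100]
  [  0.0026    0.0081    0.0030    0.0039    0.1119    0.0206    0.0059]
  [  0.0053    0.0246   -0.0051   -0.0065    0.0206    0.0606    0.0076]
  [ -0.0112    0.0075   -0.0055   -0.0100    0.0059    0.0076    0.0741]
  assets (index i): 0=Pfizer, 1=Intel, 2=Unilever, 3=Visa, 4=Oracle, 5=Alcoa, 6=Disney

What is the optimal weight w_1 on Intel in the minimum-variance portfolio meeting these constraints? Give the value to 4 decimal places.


g=Σ⁻¹μ = [2.4650  0.4308  2.2706  0.9914  0.1918  -0.0800  3.3233]
h=Σ⁻¹𝟙 = [14.0911  6.0883  19.3062  13.7182  4.0023  12.4392  16.6987]
a=μᵀg=1.428576  b=𝟙ᵀg=9.593046  c=𝟙ᵀh=86.344008  D=ac−b²=31.322433
λ₁=(c·0.171−b)/D = (86.344008·0.171−9.593046)/31.322433 = 0.165114
λ₂=(a−b·0.171)/D = (1.428576−9.593046·0.171)/31.322433 = -0.006763
w* = 0.165114·g + -0.006763·h:
  w_0 = 0.165114·2.4650 + -0.006763·14.0911 = 0.3117  (Pfizer)
  w_1 = 0.165114·0.4308 + -0.006763·6.0883 = 0.0300  (Intel)
  w_2 = 0.165114·2.2706 + -0.006763·19.3062 = 0.2443  (Unilever)
  w_3 = 0.165114·0.9914 + -0.006763·13.7182 = 0.0709  (Visa)
  w_4 = 0.165114·0.1918 + -0.006763·4.0023 = 0.0046  (Oracle)
  w_5 = 0.165114·-0.0800 + -0.006763·12.4392 = -0.0973  (Alcoa)
  w_6 = 0.165114·3.3233 + -0.006763·16.6987 = 0.4358  (Disney)
Σw_i=1.0000  μᵀw=0.1710
σ²=wᵀΣw=λ₁·μ_p+λ₂ = 0.165114·0.171 + -0.006763 = 0.021471 ≈ 0.0215

0.0300


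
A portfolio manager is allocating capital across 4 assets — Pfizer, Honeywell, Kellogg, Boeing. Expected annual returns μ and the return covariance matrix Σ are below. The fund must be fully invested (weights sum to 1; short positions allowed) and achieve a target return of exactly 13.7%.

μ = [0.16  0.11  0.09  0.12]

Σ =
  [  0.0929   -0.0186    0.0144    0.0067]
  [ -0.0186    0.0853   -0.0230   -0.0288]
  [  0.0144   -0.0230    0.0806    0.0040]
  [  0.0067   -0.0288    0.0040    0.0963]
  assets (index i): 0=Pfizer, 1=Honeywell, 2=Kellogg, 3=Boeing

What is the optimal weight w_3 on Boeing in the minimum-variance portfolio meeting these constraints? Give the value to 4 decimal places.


p=Σ⁻¹μ = [1.9076  2.7310  1.4624  1.8694]
q=Σ⁻¹𝟙 = [11.9037  24.1729  16.3789  16.1050]
a=μᵀp=0.961560  b=𝟙ᵀp=7.970316  c=𝟙ᵀq=68.560538  D=ac−b²=2.399143
λ₁=(c·0.137−b)/D = (68.560538·0.137−7.970316)/2.399143 = 0.592911
λ₂=(a−b·0.137)/D = (0.961560−7.970316·0.137)/2.399143 = -0.054342
w* = 0.592911·p + -0.054342·q:
  w_0 = 0.592911·1.9076 + -0.054342·11.9037 = 0.4842  (Pfizer)
  w_1 = 0.592911·2.7310 + -0.054342·24.1729 = 0.3056  (Honeywell)
  w_2 = 0.592911·1.4624 + -0.054342·16.3789 = -0.0230  (Kellogg)
  w_3 = 0.592911·1.8694 + -0.054342·16.1050 = 0.2332  (Boeing)
Σw_i=1.0000  μᵀw=0.1370
σ²=wᵀΣw=λ₁·μ_p+λ₂ = 0.592911·0.137 + -0.054342 = 0.026887 ≈ 0.0269

0.2332


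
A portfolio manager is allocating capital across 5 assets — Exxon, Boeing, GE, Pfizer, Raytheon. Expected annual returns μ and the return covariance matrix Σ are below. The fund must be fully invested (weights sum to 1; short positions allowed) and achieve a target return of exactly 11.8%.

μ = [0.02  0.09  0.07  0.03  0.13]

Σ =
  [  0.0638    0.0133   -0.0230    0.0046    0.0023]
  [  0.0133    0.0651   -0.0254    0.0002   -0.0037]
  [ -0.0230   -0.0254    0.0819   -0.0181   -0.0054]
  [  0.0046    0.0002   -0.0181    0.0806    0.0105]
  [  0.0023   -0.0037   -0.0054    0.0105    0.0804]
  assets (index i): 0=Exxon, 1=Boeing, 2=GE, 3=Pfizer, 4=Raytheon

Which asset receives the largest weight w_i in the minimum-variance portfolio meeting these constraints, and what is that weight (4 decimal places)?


x=Σ⁻¹μ = [0.4441  2.1198  1.8705  0.5326  1.7578]
y=Σ⁻¹𝟙 = [19.7709  23.4985  29.4684  16.1676  12.8214]
a=μᵀx=0.575097  b=𝟙ᵀx=6.724876  c=𝟙ᵀy=101.726718  D=ac−b²=13.278739
λ₁=(c·0.118−b)/D = (101.726718·0.118−6.724876)/13.278739 = 0.397544
λ₂=(a−b·0.118)/D = (0.575097−6.724876·0.118)/13.278739 = -0.016450
w* = 0.397544·x + -0.016450·y:
  w_0 = 0.397544·0.4441 + -0.016450·19.7709 = -0.1487  (Exxon)
  w_1 = 0.397544·2.1198 + -0.016450·23.4985 = 0.4562  (Boeing)
  w_2 = 0.397544·1.8705 + -0.016450·29.4684 = 0.2588  (GE)
  w_3 = 0.397544·0.5326 + -0.016450·16.1676 = -0.0542  (Pfizer)
  w_4 = 0.397544·1.7578 + -0.016450·12.8214 = 0.4879  (Raytheon)
Σw_i=1.0000  μᵀw=0.1180
σ²=wᵀΣw=λ₁·μ_p+λ₂ = 0.397544·0.118 + -0.016450 = 0.030460 ≈ 0.0305

Raytheon (0.4879)


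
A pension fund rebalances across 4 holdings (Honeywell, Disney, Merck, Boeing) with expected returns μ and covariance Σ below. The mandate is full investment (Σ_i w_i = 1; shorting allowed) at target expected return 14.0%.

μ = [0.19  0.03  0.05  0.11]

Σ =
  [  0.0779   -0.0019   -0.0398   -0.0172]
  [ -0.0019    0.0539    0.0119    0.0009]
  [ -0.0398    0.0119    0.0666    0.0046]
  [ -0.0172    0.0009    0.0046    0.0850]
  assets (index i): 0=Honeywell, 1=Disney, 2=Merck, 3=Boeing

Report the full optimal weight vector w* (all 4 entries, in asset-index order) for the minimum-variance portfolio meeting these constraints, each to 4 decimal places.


p=Σ⁻¹μ = [4.6153  -0.0608  3.3784  2.0459]
q=Σ⁻¹𝟙 = [32.7384  12.5433  31.1938  16.5685]
a=μᵀp=1.269054  b=𝟙ᵀp=9.978829  c=𝟙ᵀq=93.044078  D=ac−b²=18.500928
λ₁=(c·0.140−b)/D = (93.044078·0.140−9.978829)/18.500928 = 0.164713
λ₂=(a−b·0.140)/D = (1.269054−9.978829·0.140)/18.500928 = -0.006918
w* = 0.164713·p + -0.006918·q:
  w_0 = 0.164713·4.6153 + -0.006918·32.7384 = 0.5337  (Honeywell)
  w_1 = 0.164713·-0.0608 + -0.006918·12.5433 = -0.0968  (Disney)
  w_2 = 0.164713·3.3784 + -0.006918·31.1938 = 0.3407  (Merck)
  w_3 = 0.164713·2.0459 + -0.006918·16.5685 = 0.2224  (Boeing)
Σw_i=1.0000  μᵀw=0.1400
σ²=wᵀΣw=λ₁·μ_p+λ₂ = 0.164713·0.140 + -0.006918 = 0.016142 ≈ 0.0161

0.5337  -0.0968  0.3407  0.2224


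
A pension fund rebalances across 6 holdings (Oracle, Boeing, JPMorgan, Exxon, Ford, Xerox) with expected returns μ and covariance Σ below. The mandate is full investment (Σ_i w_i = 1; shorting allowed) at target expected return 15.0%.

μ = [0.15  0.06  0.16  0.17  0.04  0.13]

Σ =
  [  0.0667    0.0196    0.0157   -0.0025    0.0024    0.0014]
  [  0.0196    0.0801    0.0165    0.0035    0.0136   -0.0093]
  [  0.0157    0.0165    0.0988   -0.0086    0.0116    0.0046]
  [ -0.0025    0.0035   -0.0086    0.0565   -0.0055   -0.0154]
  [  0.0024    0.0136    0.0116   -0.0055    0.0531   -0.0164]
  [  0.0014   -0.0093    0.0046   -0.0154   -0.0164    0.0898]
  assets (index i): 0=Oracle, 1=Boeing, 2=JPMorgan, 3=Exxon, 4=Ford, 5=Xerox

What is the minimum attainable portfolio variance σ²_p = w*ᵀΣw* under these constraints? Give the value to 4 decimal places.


p=Σ⁻¹μ = [2.0309  -0.2103  1.3999  4.1049  1.5479  2.3092]
q=Σ⁻¹𝟙 = [11.7139  5.4159  5.8377  26.7062  24.6769  20.3017]
a=μᵀp=1.575935  b=𝟙ᵀp=11.182424  c=𝟙ᵀq=94.652343  D=ac−b²=24.119327
λ₁=(c·0.150−b)/D = (94.652343·0.150−11.182424)/24.119327 = 0.125021
λ₂=(a−b·0.150)/D = (1.575935−11.182424·0.150)/24.119327 = -0.004205
w* = 0.125021·p + -0.004205·q:
  w_0 = 0.125021·2.0309 + -0.004205·11.7139 = 0.2046  (Oracle)
  w_1 = 0.125021·-0.2103 + -0.004205·5.4159 = -0.0491  (Boeing)
  w_2 = 0.125021·1.3999 + -0.004205·5.8377 = 0.1505  (JPMorgan)
  w_3 = 0.125021·4.1049 + -0.004205·26.7062 = 0.4009  (Exxon)
  w_4 = 0.125021·1.5479 + -0.004205·24.6769 = 0.0897  (Ford)
  w_5 = 0.125021·2.3092 + -0.004205·20.3017 = 0.2033  (Xerox)
Σw_i=1.0000  μᵀw=0.1500
σ²=wᵀΣw=λ₁·μ_p+λ₂ = 0.125021·0.150 + -0.004205 = 0.014548 ≈ 0.0145

0.0145


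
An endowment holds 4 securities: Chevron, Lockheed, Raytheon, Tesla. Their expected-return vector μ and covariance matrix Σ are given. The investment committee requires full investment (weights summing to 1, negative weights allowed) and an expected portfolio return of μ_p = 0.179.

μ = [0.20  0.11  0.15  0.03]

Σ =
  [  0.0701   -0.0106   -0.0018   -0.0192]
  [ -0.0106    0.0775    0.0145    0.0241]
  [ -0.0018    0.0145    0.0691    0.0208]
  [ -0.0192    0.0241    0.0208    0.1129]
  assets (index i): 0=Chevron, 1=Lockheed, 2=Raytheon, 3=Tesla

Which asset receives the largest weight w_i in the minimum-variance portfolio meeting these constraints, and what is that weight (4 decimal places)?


Chevron (0.5410)

x=Σ⁻¹μ = [3.1604  1.4508  1.9058  0.1424]
y=Σ⁻¹𝟙 = [18.3172  11.0839  10.3028  7.7083]
a=μᵀx=1.081801  b=𝟙ᵀx=6.659328  c=𝟙ᵀy=47.412163  D=ac−b²=6.943892
λ₁=(c·0.179−b)/D = (47.412163·0.179−6.659328)/6.943892 = 0.263174
λ₂=(a−b·0.179)/D = (1.081801−6.659328·0.179)/6.943892 = -0.015873
w* = 0.263174·x + -0.015873·y:
  w_0 = 0.263174·3.1604 + -0.015873·18.3172 = 0.5410  (Chevron)
  w_1 = 0.263174·1.4508 + -0.015873·11.0839 = 0.2059  (Lockheed)
  w_2 = 0.263174·1.9058 + -0.015873·10.3028 = 0.3380  (Raytheon)
  w_3 = 0.263174·0.1424 + -0.015873·7.7083 = -0.0849  (Tesla)
Σw_i=1.0000  μᵀw=0.1790
σ²=wᵀΣw=λ₁·μ_p+λ₂ = 0.263174·0.179 + -0.015873 = 0.031235 ≈ 0.0312


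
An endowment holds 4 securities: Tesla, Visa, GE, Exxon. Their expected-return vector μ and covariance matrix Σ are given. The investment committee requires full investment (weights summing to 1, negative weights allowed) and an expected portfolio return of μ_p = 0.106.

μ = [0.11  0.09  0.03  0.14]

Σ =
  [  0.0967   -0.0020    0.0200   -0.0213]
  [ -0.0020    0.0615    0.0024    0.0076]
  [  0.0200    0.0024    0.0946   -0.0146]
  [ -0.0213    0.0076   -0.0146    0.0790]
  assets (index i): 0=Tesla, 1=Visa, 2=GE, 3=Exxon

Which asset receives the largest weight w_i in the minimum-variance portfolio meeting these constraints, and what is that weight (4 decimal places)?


p=Σ⁻¹μ = [1.5740  1.2405  0.2815  2.1292]
q=Σ⁻¹𝟙 = [12.1531  14.2256  10.1790  16.4476]
a=μᵀp=0.591316  b=𝟙ᵀp=5.225178  c=𝟙ᵀq=53.005282  D=ac−b²=4.040391
λ₁=(c·0.106−b)/D = (53.005282·0.106−5.225178)/4.040391 = 0.097362
λ₂=(a−b·0.106)/D = (0.591316−5.225178·0.106)/4.040391 = 0.009268
w* = 0.097362·p + 0.009268·q:
  w_0 = 0.097362·1.5740 + 0.009268·12.1531 = 0.2659  (Tesla)
  w_1 = 0.097362·1.2405 + 0.009268·14.2256 = 0.2526  (Visa)
  w_2 = 0.097362·0.2815 + 0.009268·10.1790 = 0.1217  (GE)
  w_3 = 0.097362·2.1292 + 0.009268·16.4476 = 0.3597  (Exxon)
Σw_i=1.0000  μᵀw=0.1060
σ²=wᵀΣw=λ₁·μ_p+λ₂ = 0.097362·0.106 + 0.009268 = 0.019589 ≈ 0.0196

Exxon (0.3597)


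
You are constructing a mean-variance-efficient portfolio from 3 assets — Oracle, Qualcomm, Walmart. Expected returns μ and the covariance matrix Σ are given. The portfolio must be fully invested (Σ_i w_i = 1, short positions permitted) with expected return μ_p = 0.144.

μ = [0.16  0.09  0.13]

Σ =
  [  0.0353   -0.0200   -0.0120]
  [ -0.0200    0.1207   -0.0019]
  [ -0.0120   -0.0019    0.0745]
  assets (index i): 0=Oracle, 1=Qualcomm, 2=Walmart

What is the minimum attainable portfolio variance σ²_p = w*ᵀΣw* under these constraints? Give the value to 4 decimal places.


x=Σ⁻¹μ = [6.5659  1.8785  2.8505]
y=Σ⁻¹𝟙 = [44.5305  15.9943  21.0034]
a=μᵀx=1.590164  b=𝟙ᵀx=11.294824  c=𝟙ᵀy=81.528317  D=ac−b²=2.070336
λ₁=(c·0.144−b)/D = (81.528317·0.144−11.294824)/2.070336 = 0.215064
λ₂=(a−b·0.144)/D = (1.590164−11.294824·0.144)/2.070336 = -0.017529
w* = 0.215064·x + -0.017529·y:
  w_0 = 0.215064·6.5659 + -0.017529·44.5305 = 0.6315  (Oracle)
  w_1 = 0.215064·1.8785 + -0.017529·15.9943 = 0.1236  (Qualcomm)
  w_2 = 0.215064·2.8505 + -0.017529·21.0034 = 0.2449  (Walmart)
Σw_i=1.0000  μᵀw=0.1440
σ²=wᵀΣw=λ₁·μ_p+λ₂ = 0.215064·0.144 + -0.017529 = 0.013440 ≈ 0.0134

0.0134


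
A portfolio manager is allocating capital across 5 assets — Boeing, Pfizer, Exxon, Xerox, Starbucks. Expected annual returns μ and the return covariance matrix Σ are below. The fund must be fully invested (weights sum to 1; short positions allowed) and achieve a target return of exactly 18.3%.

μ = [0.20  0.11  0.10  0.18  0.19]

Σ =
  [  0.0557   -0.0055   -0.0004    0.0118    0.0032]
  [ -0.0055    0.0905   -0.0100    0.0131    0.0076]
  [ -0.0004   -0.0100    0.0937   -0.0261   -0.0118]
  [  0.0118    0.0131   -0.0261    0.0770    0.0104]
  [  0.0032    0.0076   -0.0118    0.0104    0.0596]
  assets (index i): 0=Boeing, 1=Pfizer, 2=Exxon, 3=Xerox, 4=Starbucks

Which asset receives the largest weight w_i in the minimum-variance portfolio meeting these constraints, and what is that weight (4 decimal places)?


Boeing (0.3828)

u=Σ⁻¹μ = [3.1231  1.1037  2.1253  1.9929  2.9525]
v=Σ⁻¹𝟙 = [15.5815  10.7753  17.3677  12.5159  15.8225]
a=μᵀu=1.878255  b=𝟙ᵀu=11.297503  c=𝟙ᵀv=72.062989  D=ac−b²=7.719126
λ₁=(c·0.183−b)/D = (72.062989·0.183−11.297503)/7.719126 = 0.244850
λ₂=(a−b·0.183)/D = (1.878255−11.297503·0.183)/7.719126 = -0.024509
w* = 0.244850·u + -0.024509·v:
  w_0 = 0.244850·3.1231 + -0.024509·15.5815 = 0.3828  (Boeing)
  w_1 = 0.244850·1.1037 + -0.024509·10.7753 = 0.0061  (Pfizer)
  w_2 = 0.244850·2.1253 + -0.024509·17.3677 = 0.0947  (Exxon)
  w_3 = 0.244850·1.9929 + -0.024509·12.5159 = 0.1812  (Xerox)
  w_4 = 0.244850·2.9525 + -0.024509·15.8225 = 0.3351  (Starbucks)
Σw_i=1.0000  μᵀw=0.1830
σ²=wᵀΣw=λ₁·μ_p+λ₂ = 0.244850·0.183 + -0.024509 = 0.020299 ≈ 0.0203


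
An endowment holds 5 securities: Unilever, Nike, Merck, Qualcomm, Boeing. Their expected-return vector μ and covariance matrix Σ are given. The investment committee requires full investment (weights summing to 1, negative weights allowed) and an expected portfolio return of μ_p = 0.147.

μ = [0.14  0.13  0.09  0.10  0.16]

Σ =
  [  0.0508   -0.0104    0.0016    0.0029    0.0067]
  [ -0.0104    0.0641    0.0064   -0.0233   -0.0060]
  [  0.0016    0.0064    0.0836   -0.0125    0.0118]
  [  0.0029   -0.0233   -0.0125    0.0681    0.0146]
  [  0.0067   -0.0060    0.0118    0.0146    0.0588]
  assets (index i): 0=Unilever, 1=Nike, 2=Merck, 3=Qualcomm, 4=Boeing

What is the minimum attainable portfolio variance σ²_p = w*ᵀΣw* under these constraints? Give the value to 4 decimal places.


0.0186

x=Σ⁻¹μ = [3.0425  3.4412  0.8052  2.2332  2.0095]
y=Σ⁻¹𝟙 = [22.3922  27.3891  11.6271  23.2770  9.1371]
a=μᵀx=1.490609  b=𝟙ᵀx=11.531570  c=𝟙ᵀy=93.822547  D=ac−b²=6.875665
λ₁=(c·0.147−b)/D = (93.822547·0.147−11.531570)/6.875665 = 0.328746
λ₂=(a−b·0.147)/D = (1.490609−11.531570·0.147)/6.875665 = -0.029747
w* = 0.328746·x + -0.029747·y:
  w_0 = 0.328746·3.0425 + -0.029747·22.3922 = 0.3341  (Unilever)
  w_1 = 0.328746·3.4412 + -0.029747·27.3891 = 0.3165  (Nike)
  w_2 = 0.328746·0.8052 + -0.029747·11.6271 = -0.0812  (Merck)
  w_3 = 0.328746·2.2332 + -0.029747·23.2770 = 0.0417  (Qualcomm)
  w_4 = 0.328746·2.0095 + -0.029747·9.1371 = 0.3888  (Boeing)
Σw_i=1.0000  μᵀw=0.1470
σ²=wᵀΣw=λ₁·μ_p+λ₂ = 0.328746·0.147 + -0.029747 = 0.018578 ≈ 0.0186


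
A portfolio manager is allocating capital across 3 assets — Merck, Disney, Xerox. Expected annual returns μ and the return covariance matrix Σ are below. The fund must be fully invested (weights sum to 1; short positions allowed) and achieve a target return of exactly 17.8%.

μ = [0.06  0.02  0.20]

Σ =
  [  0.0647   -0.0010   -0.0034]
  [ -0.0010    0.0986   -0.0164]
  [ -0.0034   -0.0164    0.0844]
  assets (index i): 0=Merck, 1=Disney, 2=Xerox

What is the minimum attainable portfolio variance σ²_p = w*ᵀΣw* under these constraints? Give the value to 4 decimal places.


x=Σ⁻¹μ = [1.0705  0.6356  2.5363]
y=Σ⁻¹𝟙 = [16.4420  12.8034  14.9986]
a=μᵀx=0.584196  b=𝟙ᵀx=4.242303  c=𝟙ᵀy=44.244020  D=ac−b²=7.850054
λ₁=(c·0.178−b)/D = (44.244020·0.178−4.242303)/7.850054 = 0.462816
λ₂=(a−b·0.178)/D = (0.584196−4.242303·0.178)/7.850054 = -0.021775
w* = 0.462816·x + -0.021775·y:
  w_0 = 0.462816·1.0705 + -0.021775·16.4420 = 0.1374  (Merck)
  w_1 = 0.462816·0.6356 + -0.021775·12.8034 = 0.0154  (Disney)
  w_2 = 0.462816·2.5363 + -0.021775·14.9986 = 0.8472  (Xerox)
Σw_i=1.0000  μᵀw=0.1780
σ²=wᵀΣw=λ₁·μ_p+λ₂ = 0.462816·0.178 + -0.021775 = 0.060606 ≈ 0.0606

0.0606


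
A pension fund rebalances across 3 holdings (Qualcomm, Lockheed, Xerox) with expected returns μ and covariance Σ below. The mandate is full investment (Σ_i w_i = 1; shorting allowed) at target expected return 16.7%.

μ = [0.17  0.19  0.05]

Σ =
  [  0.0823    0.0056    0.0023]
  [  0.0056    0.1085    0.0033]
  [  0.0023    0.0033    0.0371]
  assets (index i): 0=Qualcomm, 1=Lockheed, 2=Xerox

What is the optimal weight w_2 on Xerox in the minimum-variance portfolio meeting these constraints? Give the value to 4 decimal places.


g=Σ⁻¹μ = [1.9252  1.6188  1.0844]
h=Σ⁻¹𝟙 = [10.8999  7.8761  25.5779]
a=μᵀg=0.689069  b=𝟙ᵀg=4.628336  c=𝟙ᵀh=44.353880  D=ac−b²=9.141393
λ₁=(c·0.167−b)/D = (44.353880·0.167−4.628336)/9.141393 = 0.303976
λ₂=(a−b·0.167)/D = (0.689069−4.628336·0.167)/9.141393 = -0.009174
w* = 0.303976·g + -0.009174·h:
  w_0 = 0.303976·1.9252 + -0.009174·10.8999 = 0.4852  (Qualcomm)
  w_1 = 0.303976·1.6188 + -0.009174·7.8761 = 0.4198  (Lockheed)
  w_2 = 0.303976·1.0844 + -0.009174·25.5779 = 0.0950  (Xerox)
Σw_i=1.0000  μᵀw=0.1670
σ²=wᵀΣw=λ₁·μ_p+λ₂ = 0.303976·0.167 + -0.009174 = 0.041590 ≈ 0.0416

0.0950


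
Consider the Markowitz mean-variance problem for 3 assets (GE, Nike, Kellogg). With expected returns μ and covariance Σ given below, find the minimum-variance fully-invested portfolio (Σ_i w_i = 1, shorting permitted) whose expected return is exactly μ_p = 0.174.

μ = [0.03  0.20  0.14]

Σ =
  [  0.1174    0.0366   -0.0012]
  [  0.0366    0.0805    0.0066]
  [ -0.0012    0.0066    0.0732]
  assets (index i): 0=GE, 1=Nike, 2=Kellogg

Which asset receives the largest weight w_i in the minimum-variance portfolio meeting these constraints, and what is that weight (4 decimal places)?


x=Σ⁻¹μ = [-0.5351  2.5908  1.6702]
y=Σ⁻¹𝟙 = [5.9534  8.6515  12.9787]
a=μᵀx=0.735939  b=𝟙ᵀx=3.725926  c=𝟙ᵀy=27.583649  D=ac−b²=6.417357
λ₁=(c·0.174−b)/D = (27.583649·0.174−3.725926)/6.417357 = 0.167301
λ₂=(a−b·0.174)/D = (0.735939−3.725926·0.174)/6.417357 = 0.013655
w* = 0.167301·x + 0.013655·y:
  w_0 = 0.167301·-0.5351 + 0.013655·5.9534 = -0.0082  (GE)
  w_1 = 0.167301·2.5908 + 0.013655·8.6515 = 0.5516  (Nike)
  w_2 = 0.167301·1.6702 + 0.013655·12.9787 = 0.4566  (Kellogg)
Σw_i=1.0000  μᵀw=0.1740
σ²=wᵀΣw=λ₁·μ_p+λ₂ = 0.167301·0.174 + 0.013655 = 0.042765 ≈ 0.0428

Nike (0.5516)


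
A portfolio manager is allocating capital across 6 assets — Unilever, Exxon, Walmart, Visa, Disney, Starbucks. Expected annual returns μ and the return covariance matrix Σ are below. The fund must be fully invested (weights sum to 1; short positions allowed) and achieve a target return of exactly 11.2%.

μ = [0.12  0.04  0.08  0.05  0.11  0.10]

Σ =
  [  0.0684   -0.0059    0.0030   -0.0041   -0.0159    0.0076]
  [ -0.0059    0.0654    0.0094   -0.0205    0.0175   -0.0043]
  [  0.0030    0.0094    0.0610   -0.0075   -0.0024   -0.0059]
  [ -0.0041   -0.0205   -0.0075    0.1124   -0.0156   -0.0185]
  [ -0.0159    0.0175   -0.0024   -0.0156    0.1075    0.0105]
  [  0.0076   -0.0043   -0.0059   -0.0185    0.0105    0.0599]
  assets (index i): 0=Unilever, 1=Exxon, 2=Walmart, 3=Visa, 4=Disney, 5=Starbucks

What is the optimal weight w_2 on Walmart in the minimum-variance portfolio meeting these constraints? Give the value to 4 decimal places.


0.1948

x=Σ⁻¹μ = [1.9115  0.7433  1.4726  1.2115  1.2192  1.7858]
y=Σ⁻¹𝟙 = [16.4539  19.1052  17.4860  19.0928  9.6472  21.9064]
a=μᵀx=0.750196  b=𝟙ᵀx=8.344019  c=𝟙ᵀy=103.691424  D=ac−b²=8.166244
λ₁=(c·0.112−b)/D = (103.691424·0.112−8.344019)/8.166244 = 0.400358
λ₂=(a−b·0.112)/D = (0.750196−8.344019·0.112)/8.166244 = -0.022573
w* = 0.400358·x + -0.022573·y:
  w_0 = 0.400358·1.9115 + -0.022573·16.4539 = 0.3939  (Unilever)
  w_1 = 0.400358·0.7433 + -0.022573·19.1052 = -0.1337  (Exxon)
  w_2 = 0.400358·1.4726 + -0.022573·17.4860 = 0.1948  (Walmart)
  w_3 = 0.400358·1.2115 + -0.022573·19.0928 = 0.0541  (Visa)
  w_4 = 0.400358·1.2192 + -0.022573·9.6472 = 0.2704  (Disney)
  w_5 = 0.400358·1.7858 + -0.022573·21.9064 = 0.2205  (Starbucks)
Σw_i=1.0000  μᵀw=0.1120
σ²=wᵀΣw=λ₁·μ_p+λ₂ = 0.400358·0.112 + -0.022573 = 0.022267 ≈ 0.0223


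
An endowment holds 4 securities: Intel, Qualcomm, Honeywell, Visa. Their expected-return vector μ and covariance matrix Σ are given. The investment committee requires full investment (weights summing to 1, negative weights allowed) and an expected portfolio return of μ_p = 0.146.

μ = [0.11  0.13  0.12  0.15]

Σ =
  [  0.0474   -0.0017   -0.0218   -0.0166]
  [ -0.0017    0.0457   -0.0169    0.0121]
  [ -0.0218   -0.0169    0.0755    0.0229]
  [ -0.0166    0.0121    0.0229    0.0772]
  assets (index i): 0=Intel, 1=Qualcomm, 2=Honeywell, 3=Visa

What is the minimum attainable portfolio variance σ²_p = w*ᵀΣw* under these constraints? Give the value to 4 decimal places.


0.0537

x=Σ⁻¹μ = [4.4590  3.9112  3.3605  1.2919]
y=Σ⁻¹𝟙 = [38.3145  32.1352  29.2311  7.4844]
a=μᵀx=1.595989  b=𝟙ᵀx=13.022568  c=𝟙ᵀy=107.165253  D=ac−b²=1.447239
λ₁=(c·0.146−b)/D = (107.165253·0.146−13.022568)/1.447239 = 1.812803
λ₂=(a−b·0.146)/D = (1.595989−13.022568·0.146)/1.447239 = -0.210958
w* = 1.812803·x + -0.210958·y:
  w_0 = 1.812803·4.4590 + -0.210958·38.3145 = 0.0004  (Intel)
  w_1 = 1.812803·3.9112 + -0.210958·32.1352 = 0.3110  (Qualcomm)
  w_2 = 1.812803·3.3605 + -0.210958·29.2311 = -0.0746  (Honeywell)
  w_3 = 1.812803·1.2919 + -0.210958·7.4844 = 0.7632  (Visa)
Σw_i=1.0000  μᵀw=0.1460
σ²=wᵀΣw=λ₁·μ_p+λ₂ = 1.812803·0.146 + -0.210958 = 0.053711 ≈ 0.0537


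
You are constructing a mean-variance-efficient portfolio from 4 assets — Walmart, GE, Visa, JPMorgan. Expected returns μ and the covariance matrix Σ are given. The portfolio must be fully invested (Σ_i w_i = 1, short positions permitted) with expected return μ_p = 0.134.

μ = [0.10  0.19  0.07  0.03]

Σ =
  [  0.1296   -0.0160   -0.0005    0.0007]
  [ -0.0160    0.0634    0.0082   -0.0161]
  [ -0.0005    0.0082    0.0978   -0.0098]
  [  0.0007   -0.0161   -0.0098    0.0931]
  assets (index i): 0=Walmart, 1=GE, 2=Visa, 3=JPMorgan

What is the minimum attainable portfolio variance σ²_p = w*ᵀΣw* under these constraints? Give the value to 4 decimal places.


u=Σ⁻¹μ = [1.1977  3.4772  0.5275  0.9701]
v=Σ⁻¹𝟙 = [10.2594  20.9584  10.0580  15.3471]
a=μᵀu=0.846469  b=𝟙ᵀu=6.172516  c=𝟙ᵀv=56.622965  D=ac−b²=9.829662
λ₁=(c·0.134−b)/D = (56.622965·0.134−6.172516)/9.829662 = 0.143948
λ₂=(a−b·0.134)/D = (0.846469−6.172516·0.134)/9.829662 = 0.001969
w* = 0.143948·u + 0.001969·v:
  w_0 = 0.143948·1.1977 + 0.001969·10.2594 = 0.1926  (Walmart)
  w_1 = 0.143948·3.4772 + 0.001969·20.9584 = 0.5418  (GE)
  w_2 = 0.143948·0.5275 + 0.001969·10.0580 = 0.0957  (Visa)
  w_3 = 0.143948·0.9701 + 0.001969·15.3471 = 0.1699  (JPMorgan)
Σw_i=1.0000  μᵀw=0.1340
σ²=wᵀΣw=λ₁·μ_p+λ₂ = 0.143948·0.134 + 0.001969 = 0.021258 ≈ 0.0213

0.0213


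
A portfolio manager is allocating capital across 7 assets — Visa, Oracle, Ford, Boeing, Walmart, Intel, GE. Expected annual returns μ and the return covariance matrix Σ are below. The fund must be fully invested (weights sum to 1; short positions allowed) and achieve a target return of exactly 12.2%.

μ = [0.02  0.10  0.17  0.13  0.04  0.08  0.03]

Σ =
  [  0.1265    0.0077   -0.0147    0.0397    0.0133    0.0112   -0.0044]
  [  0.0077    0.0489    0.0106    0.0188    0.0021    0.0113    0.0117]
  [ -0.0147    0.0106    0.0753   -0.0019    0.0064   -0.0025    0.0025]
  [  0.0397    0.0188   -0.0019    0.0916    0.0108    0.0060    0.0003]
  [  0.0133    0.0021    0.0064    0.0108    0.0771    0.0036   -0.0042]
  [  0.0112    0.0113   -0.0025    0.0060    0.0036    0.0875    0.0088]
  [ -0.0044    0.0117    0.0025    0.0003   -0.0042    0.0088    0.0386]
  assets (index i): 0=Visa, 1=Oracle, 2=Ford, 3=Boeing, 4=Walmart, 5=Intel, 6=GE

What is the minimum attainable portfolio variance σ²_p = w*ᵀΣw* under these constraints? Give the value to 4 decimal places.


0.0218

u=Σ⁻¹μ = [-0.1190  0.8829  2.1500  1.2676  0.1337  0.7657  0.1869]
v=Σ⁻¹𝟙 = [6.3177  7.2273  12.1575  5.1350  10.8980  6.8979  23.2221]
a=μᵀu=0.688409  b=𝟙ᵀu=5.267821  c=𝟙ᵀv=71.855445  D=ac−b²=21.715985
λ₁=(c·0.122−b)/D = (71.855445·0.122−5.267821)/21.715985 = 0.161105
λ₂=(a−b·0.122)/D = (0.688409−5.267821·0.122)/21.715985 = 0.002106
w* = 0.161105·u + 0.002106·v:
  w_0 = 0.161105·-0.1190 + 0.002106·6.3177 = -0.0059  (Visa)
  w_1 = 0.161105·0.8829 + 0.002106·7.2273 = 0.1575  (Oracle)
  w_2 = 0.161105·2.1500 + 0.002106·12.1575 = 0.3720  (Ford)
  w_3 = 0.161105·1.2676 + 0.002106·5.1350 = 0.2150  (Boeing)
  w_4 = 0.161105·0.1337 + 0.002106·10.8980 = 0.0445  (Walmart)
  w_5 = 0.161105·0.7657 + 0.002106·6.8979 = 0.1379  (Intel)
  w_6 = 0.161105·0.1869 + 0.002106·23.2221 = 0.0790  (GE)
Σw_i=1.0000  μᵀw=0.1220
σ²=wᵀΣw=λ₁·μ_p+λ₂ = 0.161105·0.122 + 0.002106 = 0.021761 ≈ 0.0218
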